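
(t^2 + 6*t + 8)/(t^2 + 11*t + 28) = (t + 2)/(t + 7)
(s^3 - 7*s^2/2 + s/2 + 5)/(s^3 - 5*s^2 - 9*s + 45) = (2*s^3 - 7*s^2 + s + 10)/(2*(s^3 - 5*s^2 - 9*s + 45))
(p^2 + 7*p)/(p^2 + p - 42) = p/(p - 6)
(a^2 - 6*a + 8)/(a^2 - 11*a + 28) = (a - 2)/(a - 7)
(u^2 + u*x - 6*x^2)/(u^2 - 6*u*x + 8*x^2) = (-u - 3*x)/(-u + 4*x)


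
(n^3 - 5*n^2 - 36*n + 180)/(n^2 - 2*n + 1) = (n^3 - 5*n^2 - 36*n + 180)/(n^2 - 2*n + 1)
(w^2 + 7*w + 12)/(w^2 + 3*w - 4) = (w + 3)/(w - 1)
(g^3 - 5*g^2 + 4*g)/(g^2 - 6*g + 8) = g*(g - 1)/(g - 2)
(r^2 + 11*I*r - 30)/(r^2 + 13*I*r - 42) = (r + 5*I)/(r + 7*I)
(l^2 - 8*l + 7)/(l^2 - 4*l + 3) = (l - 7)/(l - 3)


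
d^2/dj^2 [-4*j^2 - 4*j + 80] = -8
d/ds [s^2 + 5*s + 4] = 2*s + 5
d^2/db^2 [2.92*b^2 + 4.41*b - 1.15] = 5.84000000000000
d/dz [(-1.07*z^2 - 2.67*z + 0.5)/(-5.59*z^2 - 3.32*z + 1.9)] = (-11.3729*z^2 + 1.524*z - 3.413)/(31.2481*z^4 + 37.1176*z^3 - 10.2196*z^2 - 12.616*z + 3.61)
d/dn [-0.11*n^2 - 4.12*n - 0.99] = -0.22*n - 4.12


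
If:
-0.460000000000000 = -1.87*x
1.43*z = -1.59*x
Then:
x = 0.25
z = -0.27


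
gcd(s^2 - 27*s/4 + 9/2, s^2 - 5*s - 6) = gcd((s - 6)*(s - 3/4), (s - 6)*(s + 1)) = s - 6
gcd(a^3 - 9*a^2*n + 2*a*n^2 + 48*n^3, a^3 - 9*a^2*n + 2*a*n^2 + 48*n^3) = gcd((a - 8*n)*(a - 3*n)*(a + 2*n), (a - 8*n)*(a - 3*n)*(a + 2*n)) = a^3 - 9*a^2*n + 2*a*n^2 + 48*n^3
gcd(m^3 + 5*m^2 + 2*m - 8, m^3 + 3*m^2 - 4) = m^2 + m - 2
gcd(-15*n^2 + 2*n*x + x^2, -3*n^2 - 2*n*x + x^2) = -3*n + x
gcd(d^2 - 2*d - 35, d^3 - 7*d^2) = d - 7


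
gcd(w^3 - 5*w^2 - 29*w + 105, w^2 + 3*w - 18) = w - 3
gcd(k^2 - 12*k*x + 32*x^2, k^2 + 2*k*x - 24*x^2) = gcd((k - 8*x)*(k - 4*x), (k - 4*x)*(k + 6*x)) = -k + 4*x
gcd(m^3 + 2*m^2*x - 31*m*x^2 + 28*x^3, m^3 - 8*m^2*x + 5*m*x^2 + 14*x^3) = 1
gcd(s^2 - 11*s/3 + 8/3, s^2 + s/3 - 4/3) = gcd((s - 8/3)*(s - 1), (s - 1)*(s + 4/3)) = s - 1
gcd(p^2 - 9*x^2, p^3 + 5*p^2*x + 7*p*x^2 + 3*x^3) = p + 3*x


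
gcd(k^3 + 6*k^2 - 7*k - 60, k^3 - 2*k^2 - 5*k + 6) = k - 3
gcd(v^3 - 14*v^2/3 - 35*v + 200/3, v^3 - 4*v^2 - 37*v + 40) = v^2 - 3*v - 40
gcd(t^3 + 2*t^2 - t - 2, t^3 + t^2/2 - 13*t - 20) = t + 2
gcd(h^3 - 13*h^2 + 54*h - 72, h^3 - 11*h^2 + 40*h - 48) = h^2 - 7*h + 12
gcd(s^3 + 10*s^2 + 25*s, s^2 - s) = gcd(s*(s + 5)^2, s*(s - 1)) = s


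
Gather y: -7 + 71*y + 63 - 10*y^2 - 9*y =-10*y^2 + 62*y + 56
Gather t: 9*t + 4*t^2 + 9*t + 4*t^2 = 8*t^2 + 18*t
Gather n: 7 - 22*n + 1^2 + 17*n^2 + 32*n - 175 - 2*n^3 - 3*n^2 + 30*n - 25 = -2*n^3 + 14*n^2 + 40*n - 192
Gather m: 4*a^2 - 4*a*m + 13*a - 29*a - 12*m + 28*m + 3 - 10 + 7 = 4*a^2 - 16*a + m*(16 - 4*a)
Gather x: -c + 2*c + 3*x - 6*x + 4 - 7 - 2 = c - 3*x - 5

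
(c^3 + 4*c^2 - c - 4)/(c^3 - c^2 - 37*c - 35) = (c^2 + 3*c - 4)/(c^2 - 2*c - 35)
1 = 1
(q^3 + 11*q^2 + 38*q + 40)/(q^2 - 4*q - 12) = (q^2 + 9*q + 20)/(q - 6)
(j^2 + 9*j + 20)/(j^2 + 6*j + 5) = (j + 4)/(j + 1)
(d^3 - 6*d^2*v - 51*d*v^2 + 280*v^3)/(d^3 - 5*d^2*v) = 1 - v/d - 56*v^2/d^2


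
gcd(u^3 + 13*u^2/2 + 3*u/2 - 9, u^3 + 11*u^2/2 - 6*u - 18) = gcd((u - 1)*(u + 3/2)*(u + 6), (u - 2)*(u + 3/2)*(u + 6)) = u^2 + 15*u/2 + 9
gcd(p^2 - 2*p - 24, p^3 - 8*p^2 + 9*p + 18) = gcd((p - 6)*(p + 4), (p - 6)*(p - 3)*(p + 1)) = p - 6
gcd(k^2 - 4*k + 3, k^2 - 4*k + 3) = k^2 - 4*k + 3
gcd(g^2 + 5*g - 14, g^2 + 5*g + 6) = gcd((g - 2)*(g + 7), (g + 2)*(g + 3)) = 1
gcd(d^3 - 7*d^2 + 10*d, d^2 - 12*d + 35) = d - 5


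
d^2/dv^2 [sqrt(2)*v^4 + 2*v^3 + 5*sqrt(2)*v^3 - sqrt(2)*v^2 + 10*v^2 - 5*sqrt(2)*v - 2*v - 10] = 12*sqrt(2)*v^2 + 12*v + 30*sqrt(2)*v - 2*sqrt(2) + 20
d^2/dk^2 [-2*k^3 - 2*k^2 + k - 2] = -12*k - 4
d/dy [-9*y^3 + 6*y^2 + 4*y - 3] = -27*y^2 + 12*y + 4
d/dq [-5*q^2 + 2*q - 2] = 2 - 10*q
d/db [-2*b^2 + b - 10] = 1 - 4*b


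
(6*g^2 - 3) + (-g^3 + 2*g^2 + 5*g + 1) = -g^3 + 8*g^2 + 5*g - 2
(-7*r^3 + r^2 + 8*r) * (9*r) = -63*r^4 + 9*r^3 + 72*r^2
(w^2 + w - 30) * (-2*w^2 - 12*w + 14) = -2*w^4 - 14*w^3 + 62*w^2 + 374*w - 420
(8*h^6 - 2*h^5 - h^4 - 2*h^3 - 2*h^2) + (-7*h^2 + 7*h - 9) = 8*h^6 - 2*h^5 - h^4 - 2*h^3 - 9*h^2 + 7*h - 9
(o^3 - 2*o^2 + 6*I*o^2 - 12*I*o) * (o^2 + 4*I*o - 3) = o^5 - 2*o^4 + 10*I*o^4 - 27*o^3 - 20*I*o^3 + 54*o^2 - 18*I*o^2 + 36*I*o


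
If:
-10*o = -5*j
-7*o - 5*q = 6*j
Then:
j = -10*q/19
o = -5*q/19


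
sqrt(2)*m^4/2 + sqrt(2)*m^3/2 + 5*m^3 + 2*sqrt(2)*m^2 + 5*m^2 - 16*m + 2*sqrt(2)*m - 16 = (m - sqrt(2))*(m + 2*sqrt(2))*(m + 4*sqrt(2))*(sqrt(2)*m/2 + sqrt(2)/2)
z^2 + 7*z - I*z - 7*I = (z + 7)*(z - I)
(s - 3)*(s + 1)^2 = s^3 - s^2 - 5*s - 3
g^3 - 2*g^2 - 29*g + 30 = (g - 6)*(g - 1)*(g + 5)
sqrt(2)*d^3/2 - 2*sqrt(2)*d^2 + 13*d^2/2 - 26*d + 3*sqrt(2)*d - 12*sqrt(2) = (d - 4)*(d + 6*sqrt(2))*(sqrt(2)*d/2 + 1/2)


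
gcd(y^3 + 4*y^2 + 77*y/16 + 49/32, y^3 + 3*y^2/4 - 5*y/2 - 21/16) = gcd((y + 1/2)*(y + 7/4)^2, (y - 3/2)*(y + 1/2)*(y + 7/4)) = y^2 + 9*y/4 + 7/8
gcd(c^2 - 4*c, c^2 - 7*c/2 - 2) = c - 4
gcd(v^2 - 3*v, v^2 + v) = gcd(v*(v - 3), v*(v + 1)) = v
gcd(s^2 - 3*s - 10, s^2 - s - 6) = s + 2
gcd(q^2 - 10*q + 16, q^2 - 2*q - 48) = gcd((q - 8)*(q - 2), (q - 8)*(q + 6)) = q - 8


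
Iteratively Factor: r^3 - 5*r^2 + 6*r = (r)*(r^2 - 5*r + 6) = r*(r - 2)*(r - 3)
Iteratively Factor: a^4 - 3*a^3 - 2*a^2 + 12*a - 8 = (a - 2)*(a^3 - a^2 - 4*a + 4) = (a - 2)*(a + 2)*(a^2 - 3*a + 2) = (a - 2)*(a - 1)*(a + 2)*(a - 2)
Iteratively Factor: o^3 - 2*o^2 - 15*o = (o - 5)*(o^2 + 3*o) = (o - 5)*(o + 3)*(o)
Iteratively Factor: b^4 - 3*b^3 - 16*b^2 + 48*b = (b - 3)*(b^3 - 16*b) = b*(b - 3)*(b^2 - 16) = b*(b - 3)*(b + 4)*(b - 4)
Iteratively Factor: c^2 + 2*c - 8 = (c - 2)*(c + 4)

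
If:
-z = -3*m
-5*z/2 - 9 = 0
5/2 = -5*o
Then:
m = -6/5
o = -1/2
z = -18/5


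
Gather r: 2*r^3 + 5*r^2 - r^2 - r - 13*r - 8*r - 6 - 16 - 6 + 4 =2*r^3 + 4*r^2 - 22*r - 24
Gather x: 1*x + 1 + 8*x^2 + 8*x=8*x^2 + 9*x + 1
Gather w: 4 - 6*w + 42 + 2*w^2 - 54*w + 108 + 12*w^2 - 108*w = 14*w^2 - 168*w + 154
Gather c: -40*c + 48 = 48 - 40*c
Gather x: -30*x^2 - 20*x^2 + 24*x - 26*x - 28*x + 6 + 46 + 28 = -50*x^2 - 30*x + 80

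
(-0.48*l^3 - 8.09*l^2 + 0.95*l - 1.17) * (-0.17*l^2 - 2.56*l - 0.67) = 0.0816*l^5 + 2.6041*l^4 + 20.8705*l^3 + 3.1872*l^2 + 2.3587*l + 0.7839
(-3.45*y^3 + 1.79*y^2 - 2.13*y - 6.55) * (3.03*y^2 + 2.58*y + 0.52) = -10.4535*y^5 - 3.4773*y^4 - 3.6297*y^3 - 24.4111*y^2 - 18.0066*y - 3.406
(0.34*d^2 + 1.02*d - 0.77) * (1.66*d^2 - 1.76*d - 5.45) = 0.5644*d^4 + 1.0948*d^3 - 4.9264*d^2 - 4.2038*d + 4.1965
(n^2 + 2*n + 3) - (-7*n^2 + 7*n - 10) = 8*n^2 - 5*n + 13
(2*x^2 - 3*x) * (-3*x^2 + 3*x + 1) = -6*x^4 + 15*x^3 - 7*x^2 - 3*x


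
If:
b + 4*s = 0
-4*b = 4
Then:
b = -1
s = 1/4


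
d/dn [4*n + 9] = 4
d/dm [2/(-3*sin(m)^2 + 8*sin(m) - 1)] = 4*(3*sin(m) - 4)*cos(m)/(3*sin(m)^2 - 8*sin(m) + 1)^2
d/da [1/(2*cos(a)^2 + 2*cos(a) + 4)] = (2*cos(a) + 1)*sin(a)/(2*(cos(a)^2 + cos(a) + 2)^2)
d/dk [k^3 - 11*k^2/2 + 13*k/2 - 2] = 3*k^2 - 11*k + 13/2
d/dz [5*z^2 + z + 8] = 10*z + 1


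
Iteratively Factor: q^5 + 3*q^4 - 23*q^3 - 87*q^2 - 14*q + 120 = (q - 1)*(q^4 + 4*q^3 - 19*q^2 - 106*q - 120) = (q - 5)*(q - 1)*(q^3 + 9*q^2 + 26*q + 24) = (q - 5)*(q - 1)*(q + 4)*(q^2 + 5*q + 6) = (q - 5)*(q - 1)*(q + 3)*(q + 4)*(q + 2)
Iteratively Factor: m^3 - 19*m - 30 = (m + 3)*(m^2 - 3*m - 10) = (m + 2)*(m + 3)*(m - 5)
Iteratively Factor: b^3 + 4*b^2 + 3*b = (b + 1)*(b^2 + 3*b) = (b + 1)*(b + 3)*(b)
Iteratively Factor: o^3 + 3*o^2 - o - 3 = (o - 1)*(o^2 + 4*o + 3) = (o - 1)*(o + 3)*(o + 1)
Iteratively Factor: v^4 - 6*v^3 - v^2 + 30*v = (v - 5)*(v^3 - v^2 - 6*v) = (v - 5)*(v + 2)*(v^2 - 3*v) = v*(v - 5)*(v + 2)*(v - 3)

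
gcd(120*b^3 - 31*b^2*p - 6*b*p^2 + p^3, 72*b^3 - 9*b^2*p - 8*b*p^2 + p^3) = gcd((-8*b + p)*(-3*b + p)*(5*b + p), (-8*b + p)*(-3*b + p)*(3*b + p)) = 24*b^2 - 11*b*p + p^2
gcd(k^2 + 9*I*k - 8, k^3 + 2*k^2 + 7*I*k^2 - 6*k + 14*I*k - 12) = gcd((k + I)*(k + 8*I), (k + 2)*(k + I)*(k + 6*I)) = k + I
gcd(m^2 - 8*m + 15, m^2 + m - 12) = m - 3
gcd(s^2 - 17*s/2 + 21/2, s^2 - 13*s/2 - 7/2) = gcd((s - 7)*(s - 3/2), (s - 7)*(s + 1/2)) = s - 7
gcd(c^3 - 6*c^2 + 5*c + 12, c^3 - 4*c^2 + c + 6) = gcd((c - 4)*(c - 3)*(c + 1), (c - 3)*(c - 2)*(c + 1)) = c^2 - 2*c - 3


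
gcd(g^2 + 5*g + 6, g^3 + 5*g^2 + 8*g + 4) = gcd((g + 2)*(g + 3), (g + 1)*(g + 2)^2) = g + 2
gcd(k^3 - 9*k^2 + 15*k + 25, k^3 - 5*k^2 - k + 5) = k^2 - 4*k - 5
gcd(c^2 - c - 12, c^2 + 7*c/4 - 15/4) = c + 3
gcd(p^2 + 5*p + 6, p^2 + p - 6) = p + 3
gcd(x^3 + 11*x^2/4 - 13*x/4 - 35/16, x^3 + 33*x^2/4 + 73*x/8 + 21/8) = x + 1/2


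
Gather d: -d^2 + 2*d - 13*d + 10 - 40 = -d^2 - 11*d - 30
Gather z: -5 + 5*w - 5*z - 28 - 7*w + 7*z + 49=-2*w + 2*z + 16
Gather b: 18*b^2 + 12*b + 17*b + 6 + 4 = 18*b^2 + 29*b + 10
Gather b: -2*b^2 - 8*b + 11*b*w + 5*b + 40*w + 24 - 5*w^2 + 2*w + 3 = -2*b^2 + b*(11*w - 3) - 5*w^2 + 42*w + 27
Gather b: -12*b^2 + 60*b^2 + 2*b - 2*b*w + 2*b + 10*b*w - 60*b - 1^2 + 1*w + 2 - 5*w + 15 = 48*b^2 + b*(8*w - 56) - 4*w + 16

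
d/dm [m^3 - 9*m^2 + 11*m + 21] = 3*m^2 - 18*m + 11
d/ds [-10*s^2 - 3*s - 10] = -20*s - 3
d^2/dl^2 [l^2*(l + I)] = 6*l + 2*I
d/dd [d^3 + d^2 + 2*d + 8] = 3*d^2 + 2*d + 2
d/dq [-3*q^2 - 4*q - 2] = -6*q - 4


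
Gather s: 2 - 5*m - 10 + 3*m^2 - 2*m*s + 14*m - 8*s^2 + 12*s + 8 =3*m^2 + 9*m - 8*s^2 + s*(12 - 2*m)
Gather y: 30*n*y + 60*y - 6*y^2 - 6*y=-6*y^2 + y*(30*n + 54)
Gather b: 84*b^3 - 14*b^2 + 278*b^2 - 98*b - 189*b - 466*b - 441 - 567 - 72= 84*b^3 + 264*b^2 - 753*b - 1080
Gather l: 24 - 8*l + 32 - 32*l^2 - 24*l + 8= -32*l^2 - 32*l + 64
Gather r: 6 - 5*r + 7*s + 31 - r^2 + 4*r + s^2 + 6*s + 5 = -r^2 - r + s^2 + 13*s + 42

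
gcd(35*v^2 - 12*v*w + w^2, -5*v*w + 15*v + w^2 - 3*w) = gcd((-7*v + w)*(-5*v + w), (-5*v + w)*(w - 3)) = 5*v - w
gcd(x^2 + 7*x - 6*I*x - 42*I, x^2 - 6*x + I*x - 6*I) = 1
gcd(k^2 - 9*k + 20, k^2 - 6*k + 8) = k - 4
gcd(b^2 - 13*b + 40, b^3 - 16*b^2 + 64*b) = b - 8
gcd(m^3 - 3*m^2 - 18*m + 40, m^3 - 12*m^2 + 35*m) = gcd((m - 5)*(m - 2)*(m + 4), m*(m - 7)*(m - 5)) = m - 5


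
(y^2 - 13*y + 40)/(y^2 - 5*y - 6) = (-y^2 + 13*y - 40)/(-y^2 + 5*y + 6)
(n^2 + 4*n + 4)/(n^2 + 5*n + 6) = (n + 2)/(n + 3)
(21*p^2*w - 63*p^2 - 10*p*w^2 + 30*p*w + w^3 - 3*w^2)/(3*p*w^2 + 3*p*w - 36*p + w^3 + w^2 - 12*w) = (21*p^2 - 10*p*w + w^2)/(3*p*w + 12*p + w^2 + 4*w)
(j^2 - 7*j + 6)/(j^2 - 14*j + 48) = (j - 1)/(j - 8)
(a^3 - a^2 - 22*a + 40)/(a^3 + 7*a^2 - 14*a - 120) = (a - 2)/(a + 6)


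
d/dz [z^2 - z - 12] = 2*z - 1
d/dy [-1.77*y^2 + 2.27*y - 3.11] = 2.27 - 3.54*y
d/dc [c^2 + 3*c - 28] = 2*c + 3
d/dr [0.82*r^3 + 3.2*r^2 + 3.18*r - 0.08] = 2.46*r^2 + 6.4*r + 3.18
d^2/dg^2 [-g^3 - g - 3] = -6*g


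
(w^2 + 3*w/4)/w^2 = (w + 3/4)/w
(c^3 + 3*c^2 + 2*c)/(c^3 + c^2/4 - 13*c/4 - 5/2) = 4*c*(c + 2)/(4*c^2 - 3*c - 10)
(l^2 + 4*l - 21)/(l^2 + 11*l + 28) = (l - 3)/(l + 4)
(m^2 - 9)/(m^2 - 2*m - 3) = (m + 3)/(m + 1)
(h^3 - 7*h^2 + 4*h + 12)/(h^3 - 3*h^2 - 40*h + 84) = (h^2 - 5*h - 6)/(h^2 - h - 42)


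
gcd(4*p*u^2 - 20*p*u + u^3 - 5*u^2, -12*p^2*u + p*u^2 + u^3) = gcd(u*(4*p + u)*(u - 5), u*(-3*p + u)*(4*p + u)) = 4*p*u + u^2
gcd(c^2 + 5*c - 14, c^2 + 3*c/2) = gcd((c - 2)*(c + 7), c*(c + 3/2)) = 1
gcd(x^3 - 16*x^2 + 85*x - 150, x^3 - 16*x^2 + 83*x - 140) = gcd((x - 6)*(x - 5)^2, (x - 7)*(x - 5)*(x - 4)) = x - 5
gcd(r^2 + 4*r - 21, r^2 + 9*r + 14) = r + 7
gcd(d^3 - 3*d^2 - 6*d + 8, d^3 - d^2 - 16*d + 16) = d^2 - 5*d + 4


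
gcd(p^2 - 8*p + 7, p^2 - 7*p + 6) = p - 1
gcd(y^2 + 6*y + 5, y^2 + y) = y + 1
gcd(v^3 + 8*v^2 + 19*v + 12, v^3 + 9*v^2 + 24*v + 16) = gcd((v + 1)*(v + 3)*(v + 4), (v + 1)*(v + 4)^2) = v^2 + 5*v + 4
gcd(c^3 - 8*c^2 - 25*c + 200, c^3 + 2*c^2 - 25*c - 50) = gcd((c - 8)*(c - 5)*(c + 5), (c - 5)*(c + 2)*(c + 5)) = c^2 - 25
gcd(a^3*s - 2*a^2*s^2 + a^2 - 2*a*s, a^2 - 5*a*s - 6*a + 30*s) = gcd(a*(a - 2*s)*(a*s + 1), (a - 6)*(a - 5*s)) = 1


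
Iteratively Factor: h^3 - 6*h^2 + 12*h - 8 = (h - 2)*(h^2 - 4*h + 4) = (h - 2)^2*(h - 2)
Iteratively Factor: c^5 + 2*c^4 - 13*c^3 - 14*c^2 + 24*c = (c - 3)*(c^4 + 5*c^3 + 2*c^2 - 8*c) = c*(c - 3)*(c^3 + 5*c^2 + 2*c - 8) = c*(c - 3)*(c + 2)*(c^2 + 3*c - 4) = c*(c - 3)*(c + 2)*(c + 4)*(c - 1)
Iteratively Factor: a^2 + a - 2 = (a - 1)*(a + 2)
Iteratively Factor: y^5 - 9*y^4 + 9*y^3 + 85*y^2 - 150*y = (y - 5)*(y^4 - 4*y^3 - 11*y^2 + 30*y) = (y - 5)^2*(y^3 + y^2 - 6*y) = y*(y - 5)^2*(y^2 + y - 6) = y*(y - 5)^2*(y - 2)*(y + 3)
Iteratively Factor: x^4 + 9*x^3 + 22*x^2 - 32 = (x - 1)*(x^3 + 10*x^2 + 32*x + 32) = (x - 1)*(x + 4)*(x^2 + 6*x + 8) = (x - 1)*(x + 4)^2*(x + 2)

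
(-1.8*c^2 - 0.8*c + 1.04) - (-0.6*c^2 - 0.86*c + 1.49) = -1.2*c^2 + 0.0599999999999999*c - 0.45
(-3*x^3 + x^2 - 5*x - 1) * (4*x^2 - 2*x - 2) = -12*x^5 + 10*x^4 - 16*x^3 + 4*x^2 + 12*x + 2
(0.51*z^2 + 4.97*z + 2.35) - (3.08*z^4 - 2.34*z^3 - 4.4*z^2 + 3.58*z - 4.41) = -3.08*z^4 + 2.34*z^3 + 4.91*z^2 + 1.39*z + 6.76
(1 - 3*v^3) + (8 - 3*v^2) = -3*v^3 - 3*v^2 + 9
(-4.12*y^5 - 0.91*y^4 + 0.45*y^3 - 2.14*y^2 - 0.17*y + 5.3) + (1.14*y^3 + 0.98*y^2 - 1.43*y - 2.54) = -4.12*y^5 - 0.91*y^4 + 1.59*y^3 - 1.16*y^2 - 1.6*y + 2.76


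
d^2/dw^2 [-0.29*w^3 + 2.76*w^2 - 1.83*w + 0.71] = 5.52 - 1.74*w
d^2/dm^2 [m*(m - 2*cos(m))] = 2*m*cos(m) + 4*sin(m) + 2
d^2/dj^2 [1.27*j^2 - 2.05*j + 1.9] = 2.54000000000000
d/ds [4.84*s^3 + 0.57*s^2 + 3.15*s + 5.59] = 14.52*s^2 + 1.14*s + 3.15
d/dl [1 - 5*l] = -5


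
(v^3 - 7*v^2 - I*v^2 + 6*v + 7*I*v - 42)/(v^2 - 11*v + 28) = (v^2 - I*v + 6)/(v - 4)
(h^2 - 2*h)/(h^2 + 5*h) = (h - 2)/(h + 5)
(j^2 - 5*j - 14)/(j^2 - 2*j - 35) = (j + 2)/(j + 5)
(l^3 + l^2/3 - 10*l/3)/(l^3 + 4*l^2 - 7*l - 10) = l*(3*l^2 + l - 10)/(3*(l^3 + 4*l^2 - 7*l - 10))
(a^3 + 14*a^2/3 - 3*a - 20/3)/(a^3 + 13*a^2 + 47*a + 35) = (a - 4/3)/(a + 7)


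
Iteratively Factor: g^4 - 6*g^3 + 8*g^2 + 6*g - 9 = (g + 1)*(g^3 - 7*g^2 + 15*g - 9) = (g - 1)*(g + 1)*(g^2 - 6*g + 9) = (g - 3)*(g - 1)*(g + 1)*(g - 3)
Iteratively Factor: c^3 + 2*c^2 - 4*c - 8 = (c + 2)*(c^2 - 4) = (c - 2)*(c + 2)*(c + 2)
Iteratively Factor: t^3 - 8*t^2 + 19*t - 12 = (t - 1)*(t^2 - 7*t + 12) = (t - 4)*(t - 1)*(t - 3)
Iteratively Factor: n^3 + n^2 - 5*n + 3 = (n + 3)*(n^2 - 2*n + 1) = (n - 1)*(n + 3)*(n - 1)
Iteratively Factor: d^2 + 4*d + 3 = (d + 1)*(d + 3)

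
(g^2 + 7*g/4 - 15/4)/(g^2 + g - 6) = (g - 5/4)/(g - 2)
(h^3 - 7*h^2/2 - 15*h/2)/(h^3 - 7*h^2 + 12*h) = (2*h^2 - 7*h - 15)/(2*(h^2 - 7*h + 12))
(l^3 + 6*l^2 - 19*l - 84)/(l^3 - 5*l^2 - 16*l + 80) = (l^2 + 10*l + 21)/(l^2 - l - 20)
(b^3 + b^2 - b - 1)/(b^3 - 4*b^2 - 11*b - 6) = (b - 1)/(b - 6)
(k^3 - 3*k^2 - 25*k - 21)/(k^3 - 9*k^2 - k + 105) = (k + 1)/(k - 5)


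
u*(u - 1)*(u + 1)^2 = u^4 + u^3 - u^2 - u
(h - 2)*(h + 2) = h^2 - 4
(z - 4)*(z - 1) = z^2 - 5*z + 4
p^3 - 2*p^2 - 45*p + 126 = (p - 6)*(p - 3)*(p + 7)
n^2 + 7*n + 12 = (n + 3)*(n + 4)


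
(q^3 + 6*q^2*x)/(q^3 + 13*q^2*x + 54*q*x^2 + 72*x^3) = q^2/(q^2 + 7*q*x + 12*x^2)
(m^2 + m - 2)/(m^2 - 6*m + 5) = (m + 2)/(m - 5)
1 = 1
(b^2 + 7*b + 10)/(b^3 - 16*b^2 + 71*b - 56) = (b^2 + 7*b + 10)/(b^3 - 16*b^2 + 71*b - 56)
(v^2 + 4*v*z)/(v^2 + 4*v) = (v + 4*z)/(v + 4)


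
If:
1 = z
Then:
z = 1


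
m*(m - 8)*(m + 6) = m^3 - 2*m^2 - 48*m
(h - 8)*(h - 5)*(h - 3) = h^3 - 16*h^2 + 79*h - 120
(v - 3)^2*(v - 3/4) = v^3 - 27*v^2/4 + 27*v/2 - 27/4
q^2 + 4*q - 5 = (q - 1)*(q + 5)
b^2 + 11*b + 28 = (b + 4)*(b + 7)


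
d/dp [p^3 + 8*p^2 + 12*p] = 3*p^2 + 16*p + 12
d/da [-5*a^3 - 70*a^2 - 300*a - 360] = -15*a^2 - 140*a - 300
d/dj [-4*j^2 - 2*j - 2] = -8*j - 2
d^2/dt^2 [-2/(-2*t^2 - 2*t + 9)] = 8*(-2*t^2 - 2*t + 2*(2*t + 1)^2 + 9)/(2*t^2 + 2*t - 9)^3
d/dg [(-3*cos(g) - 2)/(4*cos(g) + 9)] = 19*sin(g)/(4*cos(g) + 9)^2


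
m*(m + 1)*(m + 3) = m^3 + 4*m^2 + 3*m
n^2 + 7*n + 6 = (n + 1)*(n + 6)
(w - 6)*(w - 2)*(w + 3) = w^3 - 5*w^2 - 12*w + 36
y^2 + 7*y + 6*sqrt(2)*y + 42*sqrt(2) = (y + 7)*(y + 6*sqrt(2))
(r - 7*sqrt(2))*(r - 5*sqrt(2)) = r^2 - 12*sqrt(2)*r + 70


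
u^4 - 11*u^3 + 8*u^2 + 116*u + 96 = (u - 8)*(u - 6)*(u + 1)*(u + 2)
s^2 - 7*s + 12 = (s - 4)*(s - 3)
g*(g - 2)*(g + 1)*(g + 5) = g^4 + 4*g^3 - 7*g^2 - 10*g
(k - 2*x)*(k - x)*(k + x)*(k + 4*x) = k^4 + 2*k^3*x - 9*k^2*x^2 - 2*k*x^3 + 8*x^4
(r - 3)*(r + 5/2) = r^2 - r/2 - 15/2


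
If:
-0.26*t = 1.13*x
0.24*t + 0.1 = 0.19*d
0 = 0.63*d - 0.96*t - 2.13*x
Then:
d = -0.76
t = -1.02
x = 0.23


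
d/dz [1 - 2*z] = -2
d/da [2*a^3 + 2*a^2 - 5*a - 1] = 6*a^2 + 4*a - 5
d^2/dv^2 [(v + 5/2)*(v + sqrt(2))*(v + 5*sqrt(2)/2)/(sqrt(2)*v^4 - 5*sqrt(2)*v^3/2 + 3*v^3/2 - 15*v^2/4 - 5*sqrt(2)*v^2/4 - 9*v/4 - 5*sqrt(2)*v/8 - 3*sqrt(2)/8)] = 4*(256*v^9 + 1920*v^8 + 2688*sqrt(2)*v^8 + 7872*v^7 + 9600*sqrt(2)*v^7 - 29536*sqrt(2)*v^6 + 36480*v^6 - 156336*v^5 + 61440*sqrt(2)*v^5 - 100680*sqrt(2)*v^4 + 163800*v^4 + 22596*v^3 + 109160*sqrt(2)*v^3 + 54774*sqrt(2)*v^2 + 84360*v^2 + 27858*v + 21600*sqrt(2)*v + 1311*sqrt(2) + 5750)/(512*sqrt(2)*v^12 - 3840*sqrt(2)*v^11 + 2304*v^11 - 17280*v^10 + 9408*sqrt(2)*v^10 - 12320*sqrt(2)*v^9 + 34848*v^9 + 720*v^8 + 19680*sqrt(2)*v^8 - 20376*v^7 + 1920*sqrt(2)*v^7 - 39340*sqrt(2)*v^6 - 26100*v^6 - 48816*v^5 - 32070*sqrt(2)*v^5 - 33030*v^4 - 18300*sqrt(2)*v^4 - 8855*sqrt(2)*v^3 - 9882*v^3 - 1953*sqrt(2)*v^2 - 2430*v^2 - 486*v - 135*sqrt(2)*v - 27*sqrt(2))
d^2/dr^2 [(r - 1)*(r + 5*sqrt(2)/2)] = 2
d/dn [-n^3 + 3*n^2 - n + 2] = -3*n^2 + 6*n - 1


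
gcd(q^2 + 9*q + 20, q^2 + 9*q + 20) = q^2 + 9*q + 20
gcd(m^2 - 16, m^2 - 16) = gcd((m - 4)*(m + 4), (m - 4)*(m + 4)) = m^2 - 16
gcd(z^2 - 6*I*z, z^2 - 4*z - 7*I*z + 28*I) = 1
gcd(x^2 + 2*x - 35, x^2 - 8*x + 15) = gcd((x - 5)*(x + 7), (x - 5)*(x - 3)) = x - 5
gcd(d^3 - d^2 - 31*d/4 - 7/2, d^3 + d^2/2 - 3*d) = d + 2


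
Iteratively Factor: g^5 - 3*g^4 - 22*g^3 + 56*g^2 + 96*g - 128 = (g - 4)*(g^4 + g^3 - 18*g^2 - 16*g + 32) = (g - 4)*(g + 2)*(g^3 - g^2 - 16*g + 16) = (g - 4)*(g - 1)*(g + 2)*(g^2 - 16) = (g - 4)^2*(g - 1)*(g + 2)*(g + 4)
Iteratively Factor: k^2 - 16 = (k - 4)*(k + 4)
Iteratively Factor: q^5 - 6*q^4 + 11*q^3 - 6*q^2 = (q)*(q^4 - 6*q^3 + 11*q^2 - 6*q) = q*(q - 3)*(q^3 - 3*q^2 + 2*q) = q*(q - 3)*(q - 2)*(q^2 - q) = q^2*(q - 3)*(q - 2)*(q - 1)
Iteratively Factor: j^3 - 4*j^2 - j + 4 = (j - 1)*(j^2 - 3*j - 4) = (j - 4)*(j - 1)*(j + 1)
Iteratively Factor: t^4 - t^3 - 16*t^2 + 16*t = (t)*(t^3 - t^2 - 16*t + 16) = t*(t + 4)*(t^2 - 5*t + 4) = t*(t - 1)*(t + 4)*(t - 4)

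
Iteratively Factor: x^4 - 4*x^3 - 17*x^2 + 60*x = (x - 5)*(x^3 + x^2 - 12*x) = (x - 5)*(x + 4)*(x^2 - 3*x) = x*(x - 5)*(x + 4)*(x - 3)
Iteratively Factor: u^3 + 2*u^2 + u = (u)*(u^2 + 2*u + 1) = u*(u + 1)*(u + 1)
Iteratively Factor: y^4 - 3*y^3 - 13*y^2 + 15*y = (y + 3)*(y^3 - 6*y^2 + 5*y) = y*(y + 3)*(y^2 - 6*y + 5) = y*(y - 5)*(y + 3)*(y - 1)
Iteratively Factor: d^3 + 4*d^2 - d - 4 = (d - 1)*(d^2 + 5*d + 4) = (d - 1)*(d + 1)*(d + 4)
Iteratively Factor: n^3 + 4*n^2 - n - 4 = (n + 1)*(n^2 + 3*n - 4) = (n - 1)*(n + 1)*(n + 4)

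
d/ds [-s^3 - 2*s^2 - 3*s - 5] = -3*s^2 - 4*s - 3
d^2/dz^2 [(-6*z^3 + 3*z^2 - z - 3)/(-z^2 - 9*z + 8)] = 2*(562*z^3 - 1359*z^2 + 1257*z + 147)/(z^6 + 27*z^5 + 219*z^4 + 297*z^3 - 1752*z^2 + 1728*z - 512)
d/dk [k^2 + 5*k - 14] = 2*k + 5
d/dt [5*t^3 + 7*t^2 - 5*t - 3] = 15*t^2 + 14*t - 5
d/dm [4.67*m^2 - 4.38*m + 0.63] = 9.34*m - 4.38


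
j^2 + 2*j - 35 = (j - 5)*(j + 7)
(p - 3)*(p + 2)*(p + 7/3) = p^3 + 4*p^2/3 - 25*p/3 - 14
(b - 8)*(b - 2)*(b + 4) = b^3 - 6*b^2 - 24*b + 64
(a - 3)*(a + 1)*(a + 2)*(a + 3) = a^4 + 3*a^3 - 7*a^2 - 27*a - 18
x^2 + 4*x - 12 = (x - 2)*(x + 6)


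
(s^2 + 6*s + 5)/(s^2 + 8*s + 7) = (s + 5)/(s + 7)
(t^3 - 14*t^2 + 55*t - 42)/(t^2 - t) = t - 13 + 42/t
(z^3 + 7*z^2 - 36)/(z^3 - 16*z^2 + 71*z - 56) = (z^3 + 7*z^2 - 36)/(z^3 - 16*z^2 + 71*z - 56)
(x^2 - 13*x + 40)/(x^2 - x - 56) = (x - 5)/(x + 7)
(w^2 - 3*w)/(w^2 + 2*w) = (w - 3)/(w + 2)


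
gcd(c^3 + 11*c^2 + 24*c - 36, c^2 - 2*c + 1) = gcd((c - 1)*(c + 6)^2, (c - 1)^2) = c - 1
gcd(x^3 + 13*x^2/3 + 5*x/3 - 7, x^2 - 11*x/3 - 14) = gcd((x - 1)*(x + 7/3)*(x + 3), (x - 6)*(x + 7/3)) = x + 7/3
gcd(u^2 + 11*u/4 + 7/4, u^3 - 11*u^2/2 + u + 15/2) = u + 1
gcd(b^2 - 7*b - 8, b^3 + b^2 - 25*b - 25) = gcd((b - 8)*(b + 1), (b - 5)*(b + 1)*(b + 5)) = b + 1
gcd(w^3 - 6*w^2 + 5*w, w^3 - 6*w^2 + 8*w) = w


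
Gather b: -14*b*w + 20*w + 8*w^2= -14*b*w + 8*w^2 + 20*w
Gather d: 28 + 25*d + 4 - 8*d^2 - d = -8*d^2 + 24*d + 32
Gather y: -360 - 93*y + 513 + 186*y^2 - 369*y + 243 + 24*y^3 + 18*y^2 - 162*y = 24*y^3 + 204*y^2 - 624*y + 396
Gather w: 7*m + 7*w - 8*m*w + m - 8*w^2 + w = 8*m - 8*w^2 + w*(8 - 8*m)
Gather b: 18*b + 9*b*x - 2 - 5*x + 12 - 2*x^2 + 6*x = b*(9*x + 18) - 2*x^2 + x + 10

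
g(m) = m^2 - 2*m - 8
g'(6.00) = 10.00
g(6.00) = 16.00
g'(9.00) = 16.00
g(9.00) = 55.00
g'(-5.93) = -13.86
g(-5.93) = 39.02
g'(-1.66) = -5.32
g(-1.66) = -1.92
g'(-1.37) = -4.74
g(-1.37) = -3.38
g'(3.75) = 5.50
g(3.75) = -1.44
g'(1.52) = 1.04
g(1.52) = -8.73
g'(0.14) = -1.72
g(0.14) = -8.26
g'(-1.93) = -5.86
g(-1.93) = -0.42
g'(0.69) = -0.62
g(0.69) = -8.90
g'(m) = 2*m - 2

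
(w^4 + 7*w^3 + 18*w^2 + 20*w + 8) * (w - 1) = w^5 + 6*w^4 + 11*w^3 + 2*w^2 - 12*w - 8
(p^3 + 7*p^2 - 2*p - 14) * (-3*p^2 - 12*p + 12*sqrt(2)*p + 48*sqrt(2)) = -3*p^5 - 33*p^4 + 12*sqrt(2)*p^4 - 78*p^3 + 132*sqrt(2)*p^3 + 66*p^2 + 312*sqrt(2)*p^2 - 264*sqrt(2)*p + 168*p - 672*sqrt(2)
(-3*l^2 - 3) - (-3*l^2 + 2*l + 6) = -2*l - 9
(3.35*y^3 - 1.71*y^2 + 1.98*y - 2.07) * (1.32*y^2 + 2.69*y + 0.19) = 4.422*y^5 + 6.7543*y^4 - 1.3498*y^3 + 2.2689*y^2 - 5.1921*y - 0.3933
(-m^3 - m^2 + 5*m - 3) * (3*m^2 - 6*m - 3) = -3*m^5 + 3*m^4 + 24*m^3 - 36*m^2 + 3*m + 9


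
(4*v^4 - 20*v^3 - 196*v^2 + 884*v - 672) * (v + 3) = 4*v^5 - 8*v^4 - 256*v^3 + 296*v^2 + 1980*v - 2016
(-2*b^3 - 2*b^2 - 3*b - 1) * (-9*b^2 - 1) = 18*b^5 + 18*b^4 + 29*b^3 + 11*b^2 + 3*b + 1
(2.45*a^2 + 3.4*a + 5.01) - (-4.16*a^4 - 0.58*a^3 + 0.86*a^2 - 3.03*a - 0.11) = 4.16*a^4 + 0.58*a^3 + 1.59*a^2 + 6.43*a + 5.12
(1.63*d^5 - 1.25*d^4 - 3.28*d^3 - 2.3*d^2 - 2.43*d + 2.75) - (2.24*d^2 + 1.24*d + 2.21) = 1.63*d^5 - 1.25*d^4 - 3.28*d^3 - 4.54*d^2 - 3.67*d + 0.54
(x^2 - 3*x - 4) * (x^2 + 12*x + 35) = x^4 + 9*x^3 - 5*x^2 - 153*x - 140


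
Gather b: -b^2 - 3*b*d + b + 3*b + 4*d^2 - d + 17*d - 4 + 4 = -b^2 + b*(4 - 3*d) + 4*d^2 + 16*d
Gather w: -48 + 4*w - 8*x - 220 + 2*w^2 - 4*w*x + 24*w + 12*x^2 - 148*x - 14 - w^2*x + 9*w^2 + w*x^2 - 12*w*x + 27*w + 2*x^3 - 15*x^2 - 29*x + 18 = w^2*(11 - x) + w*(x^2 - 16*x + 55) + 2*x^3 - 3*x^2 - 185*x - 264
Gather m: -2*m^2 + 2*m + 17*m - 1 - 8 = -2*m^2 + 19*m - 9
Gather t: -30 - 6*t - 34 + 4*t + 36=-2*t - 28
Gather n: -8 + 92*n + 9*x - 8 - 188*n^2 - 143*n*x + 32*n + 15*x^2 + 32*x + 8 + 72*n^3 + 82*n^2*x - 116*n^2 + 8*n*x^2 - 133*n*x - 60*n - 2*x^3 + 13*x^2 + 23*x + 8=72*n^3 + n^2*(82*x - 304) + n*(8*x^2 - 276*x + 64) - 2*x^3 + 28*x^2 + 64*x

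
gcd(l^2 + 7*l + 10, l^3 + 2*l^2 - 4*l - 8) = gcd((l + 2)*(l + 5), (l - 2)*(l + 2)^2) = l + 2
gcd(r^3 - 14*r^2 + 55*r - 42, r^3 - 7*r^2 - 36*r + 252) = r^2 - 13*r + 42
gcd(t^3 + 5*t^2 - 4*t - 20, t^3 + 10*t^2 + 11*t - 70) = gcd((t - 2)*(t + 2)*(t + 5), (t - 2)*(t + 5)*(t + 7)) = t^2 + 3*t - 10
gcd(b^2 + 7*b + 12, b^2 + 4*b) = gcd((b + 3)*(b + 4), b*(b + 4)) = b + 4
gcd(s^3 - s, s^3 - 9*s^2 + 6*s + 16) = s + 1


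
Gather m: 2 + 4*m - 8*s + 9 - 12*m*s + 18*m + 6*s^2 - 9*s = m*(22 - 12*s) + 6*s^2 - 17*s + 11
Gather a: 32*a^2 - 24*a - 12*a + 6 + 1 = 32*a^2 - 36*a + 7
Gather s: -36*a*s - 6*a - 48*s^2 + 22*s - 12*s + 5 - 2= -6*a - 48*s^2 + s*(10 - 36*a) + 3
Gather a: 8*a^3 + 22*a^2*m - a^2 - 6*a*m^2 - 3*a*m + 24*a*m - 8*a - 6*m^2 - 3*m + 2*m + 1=8*a^3 + a^2*(22*m - 1) + a*(-6*m^2 + 21*m - 8) - 6*m^2 - m + 1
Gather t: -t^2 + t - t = -t^2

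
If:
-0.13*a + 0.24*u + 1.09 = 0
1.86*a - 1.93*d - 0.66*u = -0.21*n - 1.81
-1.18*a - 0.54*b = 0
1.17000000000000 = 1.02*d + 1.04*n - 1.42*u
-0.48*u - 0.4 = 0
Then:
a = 6.85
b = -14.96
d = 7.07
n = -6.94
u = -0.83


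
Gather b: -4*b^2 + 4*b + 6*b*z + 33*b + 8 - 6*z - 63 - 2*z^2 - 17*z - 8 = -4*b^2 + b*(6*z + 37) - 2*z^2 - 23*z - 63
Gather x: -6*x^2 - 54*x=-6*x^2 - 54*x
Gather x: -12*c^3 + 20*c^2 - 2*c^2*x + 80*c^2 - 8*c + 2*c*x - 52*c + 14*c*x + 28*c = -12*c^3 + 100*c^2 - 32*c + x*(-2*c^2 + 16*c)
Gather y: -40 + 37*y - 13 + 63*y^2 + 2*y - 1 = 63*y^2 + 39*y - 54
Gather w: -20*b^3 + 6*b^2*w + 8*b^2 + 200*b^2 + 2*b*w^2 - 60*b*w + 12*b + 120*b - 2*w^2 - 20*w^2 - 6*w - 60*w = -20*b^3 + 208*b^2 + 132*b + w^2*(2*b - 22) + w*(6*b^2 - 60*b - 66)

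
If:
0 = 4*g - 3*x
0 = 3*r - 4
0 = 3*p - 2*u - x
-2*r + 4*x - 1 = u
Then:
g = 3*x/4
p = 3*x - 22/9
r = 4/3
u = 4*x - 11/3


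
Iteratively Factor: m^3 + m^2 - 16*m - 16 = (m + 1)*(m^2 - 16) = (m + 1)*(m + 4)*(m - 4)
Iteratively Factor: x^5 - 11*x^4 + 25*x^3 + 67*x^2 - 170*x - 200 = (x + 2)*(x^4 - 13*x^3 + 51*x^2 - 35*x - 100) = (x + 1)*(x + 2)*(x^3 - 14*x^2 + 65*x - 100) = (x - 5)*(x + 1)*(x + 2)*(x^2 - 9*x + 20) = (x - 5)*(x - 4)*(x + 1)*(x + 2)*(x - 5)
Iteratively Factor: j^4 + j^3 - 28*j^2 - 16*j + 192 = (j + 4)*(j^3 - 3*j^2 - 16*j + 48) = (j - 3)*(j + 4)*(j^2 - 16) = (j - 4)*(j - 3)*(j + 4)*(j + 4)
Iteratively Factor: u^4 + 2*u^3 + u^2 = (u)*(u^3 + 2*u^2 + u) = u*(u + 1)*(u^2 + u) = u^2*(u + 1)*(u + 1)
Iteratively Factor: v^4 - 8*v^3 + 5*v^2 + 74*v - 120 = (v - 5)*(v^3 - 3*v^2 - 10*v + 24) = (v - 5)*(v - 2)*(v^2 - v - 12) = (v - 5)*(v - 2)*(v + 3)*(v - 4)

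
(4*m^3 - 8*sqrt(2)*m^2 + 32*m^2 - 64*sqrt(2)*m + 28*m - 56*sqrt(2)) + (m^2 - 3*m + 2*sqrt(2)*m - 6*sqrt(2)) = 4*m^3 - 8*sqrt(2)*m^2 + 33*m^2 - 62*sqrt(2)*m + 25*m - 62*sqrt(2)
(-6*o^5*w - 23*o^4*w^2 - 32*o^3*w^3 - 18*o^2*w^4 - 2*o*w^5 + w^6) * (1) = -6*o^5*w - 23*o^4*w^2 - 32*o^3*w^3 - 18*o^2*w^4 - 2*o*w^5 + w^6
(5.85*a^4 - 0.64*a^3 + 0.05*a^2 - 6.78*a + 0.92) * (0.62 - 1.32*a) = -7.722*a^5 + 4.4718*a^4 - 0.4628*a^3 + 8.9806*a^2 - 5.418*a + 0.5704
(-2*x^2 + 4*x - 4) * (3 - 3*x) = 6*x^3 - 18*x^2 + 24*x - 12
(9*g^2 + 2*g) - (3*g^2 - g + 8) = 6*g^2 + 3*g - 8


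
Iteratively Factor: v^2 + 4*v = (v)*(v + 4)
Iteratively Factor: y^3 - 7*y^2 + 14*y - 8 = (y - 4)*(y^2 - 3*y + 2) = (y - 4)*(y - 1)*(y - 2)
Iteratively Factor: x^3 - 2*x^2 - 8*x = (x)*(x^2 - 2*x - 8) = x*(x + 2)*(x - 4)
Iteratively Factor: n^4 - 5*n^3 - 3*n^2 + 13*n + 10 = (n + 1)*(n^3 - 6*n^2 + 3*n + 10) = (n + 1)^2*(n^2 - 7*n + 10) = (n - 5)*(n + 1)^2*(n - 2)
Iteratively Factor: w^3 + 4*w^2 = (w)*(w^2 + 4*w) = w^2*(w + 4)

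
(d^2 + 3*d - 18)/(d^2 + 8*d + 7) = (d^2 + 3*d - 18)/(d^2 + 8*d + 7)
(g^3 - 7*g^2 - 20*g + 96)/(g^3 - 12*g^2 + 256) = (g - 3)/(g - 8)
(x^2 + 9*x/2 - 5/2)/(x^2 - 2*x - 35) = (x - 1/2)/(x - 7)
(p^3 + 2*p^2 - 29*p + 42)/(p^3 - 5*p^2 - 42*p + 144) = (p^2 + 5*p - 14)/(p^2 - 2*p - 48)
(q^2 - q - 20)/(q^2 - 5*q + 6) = (q^2 - q - 20)/(q^2 - 5*q + 6)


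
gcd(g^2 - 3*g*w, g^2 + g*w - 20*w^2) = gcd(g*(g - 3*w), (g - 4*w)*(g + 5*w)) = 1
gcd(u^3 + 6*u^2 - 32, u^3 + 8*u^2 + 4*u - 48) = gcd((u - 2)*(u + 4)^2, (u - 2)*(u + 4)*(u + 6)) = u^2 + 2*u - 8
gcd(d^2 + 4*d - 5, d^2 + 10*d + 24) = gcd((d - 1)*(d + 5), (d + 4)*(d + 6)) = 1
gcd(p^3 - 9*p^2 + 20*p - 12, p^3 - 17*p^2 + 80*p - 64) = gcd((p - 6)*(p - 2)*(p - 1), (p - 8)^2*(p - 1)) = p - 1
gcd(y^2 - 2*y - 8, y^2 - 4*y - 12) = y + 2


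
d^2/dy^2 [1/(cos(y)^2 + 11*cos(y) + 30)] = (-4*sin(y)^4 + 3*sin(y)^2 + 1485*cos(y)/4 - 33*cos(3*y)/4 + 183)/((cos(y) + 5)^3*(cos(y) + 6)^3)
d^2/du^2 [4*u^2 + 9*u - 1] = 8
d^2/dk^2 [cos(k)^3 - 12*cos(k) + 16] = 9*(sin(k)^2 + 1)*cos(k)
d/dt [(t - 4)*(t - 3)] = 2*t - 7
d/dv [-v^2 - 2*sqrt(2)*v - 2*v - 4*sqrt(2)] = -2*v - 2*sqrt(2) - 2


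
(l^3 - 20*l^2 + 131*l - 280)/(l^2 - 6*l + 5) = (l^2 - 15*l + 56)/(l - 1)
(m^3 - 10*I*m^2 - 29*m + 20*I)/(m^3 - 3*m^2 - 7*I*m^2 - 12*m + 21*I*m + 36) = (m^2 - 6*I*m - 5)/(m^2 - 3*m*(1 + I) + 9*I)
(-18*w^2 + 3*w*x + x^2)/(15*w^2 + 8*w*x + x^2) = (-18*w^2 + 3*w*x + x^2)/(15*w^2 + 8*w*x + x^2)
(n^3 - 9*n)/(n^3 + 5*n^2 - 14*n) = (n^2 - 9)/(n^2 + 5*n - 14)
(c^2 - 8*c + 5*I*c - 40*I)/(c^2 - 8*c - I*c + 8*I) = (c + 5*I)/(c - I)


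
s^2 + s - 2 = (s - 1)*(s + 2)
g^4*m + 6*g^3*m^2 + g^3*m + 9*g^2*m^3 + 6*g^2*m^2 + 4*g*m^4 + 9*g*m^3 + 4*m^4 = (g + m)^2*(g + 4*m)*(g*m + m)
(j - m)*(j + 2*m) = j^2 + j*m - 2*m^2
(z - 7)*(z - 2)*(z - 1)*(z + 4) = z^4 - 6*z^3 - 17*z^2 + 78*z - 56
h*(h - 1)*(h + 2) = h^3 + h^2 - 2*h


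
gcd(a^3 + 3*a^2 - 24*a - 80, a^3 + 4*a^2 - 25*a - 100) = a^2 - a - 20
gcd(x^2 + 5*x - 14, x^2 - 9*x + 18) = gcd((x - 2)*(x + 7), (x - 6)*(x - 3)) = 1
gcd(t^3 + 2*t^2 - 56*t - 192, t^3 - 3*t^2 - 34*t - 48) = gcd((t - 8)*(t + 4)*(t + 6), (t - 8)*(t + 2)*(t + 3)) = t - 8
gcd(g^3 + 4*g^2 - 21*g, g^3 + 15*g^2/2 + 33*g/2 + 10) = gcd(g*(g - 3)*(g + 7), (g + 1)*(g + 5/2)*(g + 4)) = 1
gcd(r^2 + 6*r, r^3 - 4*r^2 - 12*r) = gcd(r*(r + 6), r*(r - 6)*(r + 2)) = r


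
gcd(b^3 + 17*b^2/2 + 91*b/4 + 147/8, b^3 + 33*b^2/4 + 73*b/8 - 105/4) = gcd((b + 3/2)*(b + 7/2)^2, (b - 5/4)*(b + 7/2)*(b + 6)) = b + 7/2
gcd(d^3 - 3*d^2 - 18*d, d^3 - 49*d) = d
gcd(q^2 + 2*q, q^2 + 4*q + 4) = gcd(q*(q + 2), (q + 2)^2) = q + 2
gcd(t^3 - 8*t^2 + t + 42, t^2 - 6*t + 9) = t - 3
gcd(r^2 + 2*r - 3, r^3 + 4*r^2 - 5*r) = r - 1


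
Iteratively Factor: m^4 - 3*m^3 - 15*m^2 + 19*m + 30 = (m - 2)*(m^3 - m^2 - 17*m - 15) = (m - 2)*(m + 1)*(m^2 - 2*m - 15) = (m - 5)*(m - 2)*(m + 1)*(m + 3)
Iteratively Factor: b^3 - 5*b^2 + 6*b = (b - 3)*(b^2 - 2*b) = (b - 3)*(b - 2)*(b)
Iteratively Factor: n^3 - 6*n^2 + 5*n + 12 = (n - 3)*(n^2 - 3*n - 4) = (n - 4)*(n - 3)*(n + 1)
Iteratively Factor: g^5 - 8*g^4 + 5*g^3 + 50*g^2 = (g)*(g^4 - 8*g^3 + 5*g^2 + 50*g) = g*(g - 5)*(g^3 - 3*g^2 - 10*g) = g^2*(g - 5)*(g^2 - 3*g - 10) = g^2*(g - 5)^2*(g + 2)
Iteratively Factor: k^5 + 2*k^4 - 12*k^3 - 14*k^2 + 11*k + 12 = (k + 1)*(k^4 + k^3 - 13*k^2 - k + 12) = (k - 1)*(k + 1)*(k^3 + 2*k^2 - 11*k - 12) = (k - 3)*(k - 1)*(k + 1)*(k^2 + 5*k + 4) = (k - 3)*(k - 1)*(k + 1)^2*(k + 4)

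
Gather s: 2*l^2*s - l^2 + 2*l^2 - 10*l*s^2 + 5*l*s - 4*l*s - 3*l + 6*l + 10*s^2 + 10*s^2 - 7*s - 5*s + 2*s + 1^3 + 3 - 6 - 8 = l^2 + 3*l + s^2*(20 - 10*l) + s*(2*l^2 + l - 10) - 10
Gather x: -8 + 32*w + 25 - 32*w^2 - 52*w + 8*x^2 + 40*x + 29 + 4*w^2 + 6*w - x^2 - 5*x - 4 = -28*w^2 - 14*w + 7*x^2 + 35*x + 42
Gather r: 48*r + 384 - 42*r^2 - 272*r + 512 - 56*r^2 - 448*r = -98*r^2 - 672*r + 896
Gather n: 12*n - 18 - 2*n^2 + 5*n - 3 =-2*n^2 + 17*n - 21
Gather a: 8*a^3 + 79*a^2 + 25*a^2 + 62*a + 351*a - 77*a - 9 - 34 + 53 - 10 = 8*a^3 + 104*a^2 + 336*a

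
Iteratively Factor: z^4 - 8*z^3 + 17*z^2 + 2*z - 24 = (z - 4)*(z^3 - 4*z^2 + z + 6) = (z - 4)*(z - 3)*(z^2 - z - 2) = (z - 4)*(z - 3)*(z - 2)*(z + 1)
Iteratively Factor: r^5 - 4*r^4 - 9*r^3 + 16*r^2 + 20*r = (r + 2)*(r^4 - 6*r^3 + 3*r^2 + 10*r) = r*(r + 2)*(r^3 - 6*r^2 + 3*r + 10) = r*(r - 2)*(r + 2)*(r^2 - 4*r - 5) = r*(r - 2)*(r + 1)*(r + 2)*(r - 5)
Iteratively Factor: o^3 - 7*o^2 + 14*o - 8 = (o - 2)*(o^2 - 5*o + 4) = (o - 4)*(o - 2)*(o - 1)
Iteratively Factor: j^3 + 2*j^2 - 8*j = (j)*(j^2 + 2*j - 8) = j*(j - 2)*(j + 4)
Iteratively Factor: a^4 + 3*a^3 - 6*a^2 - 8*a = (a + 1)*(a^3 + 2*a^2 - 8*a) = a*(a + 1)*(a^2 + 2*a - 8) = a*(a - 2)*(a + 1)*(a + 4)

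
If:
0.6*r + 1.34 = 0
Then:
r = -2.23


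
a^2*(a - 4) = a^3 - 4*a^2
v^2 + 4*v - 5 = (v - 1)*(v + 5)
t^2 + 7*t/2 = t*(t + 7/2)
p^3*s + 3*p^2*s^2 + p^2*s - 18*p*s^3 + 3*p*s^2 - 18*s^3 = (p - 3*s)*(p + 6*s)*(p*s + s)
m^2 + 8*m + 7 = (m + 1)*(m + 7)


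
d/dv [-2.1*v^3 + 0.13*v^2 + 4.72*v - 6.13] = -6.3*v^2 + 0.26*v + 4.72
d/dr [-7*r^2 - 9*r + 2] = -14*r - 9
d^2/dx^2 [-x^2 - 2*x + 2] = -2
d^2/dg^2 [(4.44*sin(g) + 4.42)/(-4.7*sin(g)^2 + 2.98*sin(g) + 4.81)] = (-98.0796000000001*sin(g)^5 - 452.73784*sin(g)^4 - 220.37172*sin(g)^3 + 210.525744*sin(g)^2 + 191.442472*sin(g) + 151.064472)/(-4.7*sin(g)^2 + 2.98*sin(g) + 4.81)^3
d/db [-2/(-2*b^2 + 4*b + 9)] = 8*(1 - b)/(-2*b^2 + 4*b + 9)^2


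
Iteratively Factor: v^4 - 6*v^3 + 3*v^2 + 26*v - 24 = (v + 2)*(v^3 - 8*v^2 + 19*v - 12) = (v - 4)*(v + 2)*(v^2 - 4*v + 3) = (v - 4)*(v - 1)*(v + 2)*(v - 3)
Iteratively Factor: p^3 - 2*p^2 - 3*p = (p - 3)*(p^2 + p) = p*(p - 3)*(p + 1)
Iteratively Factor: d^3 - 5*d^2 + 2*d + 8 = (d + 1)*(d^2 - 6*d + 8) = (d - 2)*(d + 1)*(d - 4)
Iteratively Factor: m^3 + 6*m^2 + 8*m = (m + 4)*(m^2 + 2*m) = (m + 2)*(m + 4)*(m)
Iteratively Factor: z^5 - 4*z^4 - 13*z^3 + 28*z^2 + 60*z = (z - 3)*(z^4 - z^3 - 16*z^2 - 20*z) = z*(z - 3)*(z^3 - z^2 - 16*z - 20) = z*(z - 5)*(z - 3)*(z^2 + 4*z + 4) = z*(z - 5)*(z - 3)*(z + 2)*(z + 2)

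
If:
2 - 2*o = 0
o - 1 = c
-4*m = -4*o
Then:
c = 0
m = 1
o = 1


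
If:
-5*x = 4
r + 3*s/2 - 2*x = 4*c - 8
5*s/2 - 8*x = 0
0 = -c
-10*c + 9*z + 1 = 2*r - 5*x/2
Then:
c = 0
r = -144/25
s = -64/25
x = -4/5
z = -263/225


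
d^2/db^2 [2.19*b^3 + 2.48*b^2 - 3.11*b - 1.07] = 13.14*b + 4.96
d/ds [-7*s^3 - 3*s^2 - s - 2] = -21*s^2 - 6*s - 1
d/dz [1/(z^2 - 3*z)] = (3 - 2*z)/(z^2*(z - 3)^2)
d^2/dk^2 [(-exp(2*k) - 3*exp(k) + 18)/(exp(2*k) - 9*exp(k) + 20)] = (-12*exp(4*k) + 44*exp(3*k) + 414*exp(2*k) - 2122*exp(k) + 2040)*exp(k)/(exp(6*k) - 27*exp(5*k) + 303*exp(4*k) - 1809*exp(3*k) + 6060*exp(2*k) - 10800*exp(k) + 8000)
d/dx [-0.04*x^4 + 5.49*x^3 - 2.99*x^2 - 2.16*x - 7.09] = -0.16*x^3 + 16.47*x^2 - 5.98*x - 2.16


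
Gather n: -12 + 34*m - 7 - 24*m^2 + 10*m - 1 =-24*m^2 + 44*m - 20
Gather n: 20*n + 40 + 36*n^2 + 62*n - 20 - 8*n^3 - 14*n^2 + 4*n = -8*n^3 + 22*n^2 + 86*n + 20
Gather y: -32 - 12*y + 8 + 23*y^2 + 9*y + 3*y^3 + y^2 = 3*y^3 + 24*y^2 - 3*y - 24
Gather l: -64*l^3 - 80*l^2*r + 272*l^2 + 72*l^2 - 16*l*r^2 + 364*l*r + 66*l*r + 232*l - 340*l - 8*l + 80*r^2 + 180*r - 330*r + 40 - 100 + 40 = -64*l^3 + l^2*(344 - 80*r) + l*(-16*r^2 + 430*r - 116) + 80*r^2 - 150*r - 20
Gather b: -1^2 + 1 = 0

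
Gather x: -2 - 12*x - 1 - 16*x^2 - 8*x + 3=-16*x^2 - 20*x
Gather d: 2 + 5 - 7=0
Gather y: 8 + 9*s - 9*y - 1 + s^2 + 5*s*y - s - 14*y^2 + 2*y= s^2 + 8*s - 14*y^2 + y*(5*s - 7) + 7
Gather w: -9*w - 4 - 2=-9*w - 6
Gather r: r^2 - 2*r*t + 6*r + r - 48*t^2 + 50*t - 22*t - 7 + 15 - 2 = r^2 + r*(7 - 2*t) - 48*t^2 + 28*t + 6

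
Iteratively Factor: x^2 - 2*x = (x - 2)*(x)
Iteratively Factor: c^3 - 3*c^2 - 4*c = (c + 1)*(c^2 - 4*c) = c*(c + 1)*(c - 4)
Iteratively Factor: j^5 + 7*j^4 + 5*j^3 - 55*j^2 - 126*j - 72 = (j + 3)*(j^4 + 4*j^3 - 7*j^2 - 34*j - 24) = (j + 2)*(j + 3)*(j^3 + 2*j^2 - 11*j - 12) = (j + 2)*(j + 3)*(j + 4)*(j^2 - 2*j - 3) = (j + 1)*(j + 2)*(j + 3)*(j + 4)*(j - 3)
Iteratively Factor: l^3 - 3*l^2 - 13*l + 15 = (l - 5)*(l^2 + 2*l - 3) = (l - 5)*(l + 3)*(l - 1)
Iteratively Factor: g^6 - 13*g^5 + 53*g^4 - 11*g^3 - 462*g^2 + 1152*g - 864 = (g - 2)*(g^5 - 11*g^4 + 31*g^3 + 51*g^2 - 360*g + 432) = (g - 3)*(g - 2)*(g^4 - 8*g^3 + 7*g^2 + 72*g - 144) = (g - 4)*(g - 3)*(g - 2)*(g^3 - 4*g^2 - 9*g + 36) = (g - 4)^2*(g - 3)*(g - 2)*(g^2 - 9) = (g - 4)^2*(g - 3)*(g - 2)*(g + 3)*(g - 3)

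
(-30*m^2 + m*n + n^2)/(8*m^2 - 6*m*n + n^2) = (-30*m^2 + m*n + n^2)/(8*m^2 - 6*m*n + n^2)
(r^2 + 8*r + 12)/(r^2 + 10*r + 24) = (r + 2)/(r + 4)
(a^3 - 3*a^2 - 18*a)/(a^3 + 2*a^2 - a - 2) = a*(a^2 - 3*a - 18)/(a^3 + 2*a^2 - a - 2)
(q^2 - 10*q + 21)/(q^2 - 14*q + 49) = (q - 3)/(q - 7)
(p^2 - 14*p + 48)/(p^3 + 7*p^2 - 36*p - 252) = (p - 8)/(p^2 + 13*p + 42)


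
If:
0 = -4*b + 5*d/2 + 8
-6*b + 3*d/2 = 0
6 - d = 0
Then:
No Solution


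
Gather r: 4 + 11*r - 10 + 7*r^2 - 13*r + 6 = 7*r^2 - 2*r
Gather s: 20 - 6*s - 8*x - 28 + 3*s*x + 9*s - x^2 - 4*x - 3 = s*(3*x + 3) - x^2 - 12*x - 11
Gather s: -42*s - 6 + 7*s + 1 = -35*s - 5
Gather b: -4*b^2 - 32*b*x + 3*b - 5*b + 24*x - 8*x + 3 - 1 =-4*b^2 + b*(-32*x - 2) + 16*x + 2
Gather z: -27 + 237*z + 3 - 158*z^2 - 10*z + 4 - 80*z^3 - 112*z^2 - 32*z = -80*z^3 - 270*z^2 + 195*z - 20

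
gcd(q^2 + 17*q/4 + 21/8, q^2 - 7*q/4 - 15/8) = q + 3/4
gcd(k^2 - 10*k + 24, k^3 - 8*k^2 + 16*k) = k - 4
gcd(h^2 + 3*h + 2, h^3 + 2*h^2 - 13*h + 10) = 1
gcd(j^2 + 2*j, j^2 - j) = j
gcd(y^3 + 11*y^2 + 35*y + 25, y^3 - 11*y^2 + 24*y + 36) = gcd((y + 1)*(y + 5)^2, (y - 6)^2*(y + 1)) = y + 1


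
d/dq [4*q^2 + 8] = 8*q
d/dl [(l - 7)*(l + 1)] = 2*l - 6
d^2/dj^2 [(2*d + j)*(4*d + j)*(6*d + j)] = 24*d + 6*j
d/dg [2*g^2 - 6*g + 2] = 4*g - 6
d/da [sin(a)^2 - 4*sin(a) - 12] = 2*(sin(a) - 2)*cos(a)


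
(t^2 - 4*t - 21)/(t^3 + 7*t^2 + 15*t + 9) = (t - 7)/(t^2 + 4*t + 3)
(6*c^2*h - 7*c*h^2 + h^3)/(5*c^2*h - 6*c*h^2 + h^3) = (6*c - h)/(5*c - h)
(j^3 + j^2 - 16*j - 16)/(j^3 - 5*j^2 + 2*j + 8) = (j + 4)/(j - 2)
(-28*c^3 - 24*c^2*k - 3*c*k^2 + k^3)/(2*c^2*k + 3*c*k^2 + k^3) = (-14*c^2 - 5*c*k + k^2)/(k*(c + k))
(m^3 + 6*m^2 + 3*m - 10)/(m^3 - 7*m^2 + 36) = (m^2 + 4*m - 5)/(m^2 - 9*m + 18)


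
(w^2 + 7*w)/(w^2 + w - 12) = w*(w + 7)/(w^2 + w - 12)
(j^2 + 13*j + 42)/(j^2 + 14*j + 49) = (j + 6)/(j + 7)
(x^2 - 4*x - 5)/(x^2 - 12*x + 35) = (x + 1)/(x - 7)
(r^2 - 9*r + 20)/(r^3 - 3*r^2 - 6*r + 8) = (r - 5)/(r^2 + r - 2)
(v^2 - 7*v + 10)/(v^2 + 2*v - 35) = (v - 2)/(v + 7)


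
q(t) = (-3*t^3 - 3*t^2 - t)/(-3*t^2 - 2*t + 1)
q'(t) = (6*t + 2)*(-3*t^3 - 3*t^2 - t)/(-3*t^2 - 2*t + 1)^2 + (-9*t^2 - 6*t - 1)/(-3*t^2 - 2*t + 1)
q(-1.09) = -3.67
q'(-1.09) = -29.96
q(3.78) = 4.22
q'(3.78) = 0.97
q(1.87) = 2.42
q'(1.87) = 0.89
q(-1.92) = -1.94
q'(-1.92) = 0.67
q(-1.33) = -1.87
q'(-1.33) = -1.37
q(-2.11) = -2.08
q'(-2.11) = 0.76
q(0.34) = 30.03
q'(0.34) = -4374.14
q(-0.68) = 0.24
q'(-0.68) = -1.63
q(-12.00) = -11.71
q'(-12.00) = 1.00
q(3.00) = 3.47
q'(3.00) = 0.96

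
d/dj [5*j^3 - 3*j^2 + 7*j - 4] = 15*j^2 - 6*j + 7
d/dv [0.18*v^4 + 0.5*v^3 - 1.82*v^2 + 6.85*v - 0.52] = 0.72*v^3 + 1.5*v^2 - 3.64*v + 6.85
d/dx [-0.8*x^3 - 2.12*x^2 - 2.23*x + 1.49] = -2.4*x^2 - 4.24*x - 2.23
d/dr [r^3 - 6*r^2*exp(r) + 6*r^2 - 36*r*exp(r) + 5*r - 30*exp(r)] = -6*r^2*exp(r) + 3*r^2 - 48*r*exp(r) + 12*r - 66*exp(r) + 5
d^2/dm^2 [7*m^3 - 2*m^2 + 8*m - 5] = 42*m - 4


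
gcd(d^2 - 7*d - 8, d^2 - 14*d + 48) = d - 8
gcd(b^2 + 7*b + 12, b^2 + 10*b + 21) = b + 3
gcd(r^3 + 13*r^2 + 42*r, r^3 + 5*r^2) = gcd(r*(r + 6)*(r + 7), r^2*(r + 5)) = r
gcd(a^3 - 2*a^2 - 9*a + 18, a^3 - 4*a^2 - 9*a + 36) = a^2 - 9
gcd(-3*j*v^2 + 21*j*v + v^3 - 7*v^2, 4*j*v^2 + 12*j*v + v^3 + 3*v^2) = v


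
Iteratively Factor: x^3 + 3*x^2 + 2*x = (x + 2)*(x^2 + x) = (x + 1)*(x + 2)*(x)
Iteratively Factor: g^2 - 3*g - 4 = (g - 4)*(g + 1)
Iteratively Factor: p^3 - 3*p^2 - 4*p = (p - 4)*(p^2 + p) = p*(p - 4)*(p + 1)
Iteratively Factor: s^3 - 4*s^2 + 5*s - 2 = (s - 1)*(s^2 - 3*s + 2) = (s - 1)^2*(s - 2)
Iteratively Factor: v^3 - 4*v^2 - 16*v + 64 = (v - 4)*(v^2 - 16) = (v - 4)^2*(v + 4)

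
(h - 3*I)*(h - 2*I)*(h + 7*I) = h^3 + 2*I*h^2 + 29*h - 42*I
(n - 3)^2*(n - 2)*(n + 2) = n^4 - 6*n^3 + 5*n^2 + 24*n - 36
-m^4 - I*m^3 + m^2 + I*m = m*(m + I)*(-I*m - I)*(-I*m + I)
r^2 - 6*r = r*(r - 6)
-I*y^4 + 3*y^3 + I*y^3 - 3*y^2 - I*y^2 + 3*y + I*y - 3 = (y - 1)*(y - I)*(y + 3*I)*(-I*y + 1)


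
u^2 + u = u*(u + 1)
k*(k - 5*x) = k^2 - 5*k*x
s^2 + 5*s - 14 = (s - 2)*(s + 7)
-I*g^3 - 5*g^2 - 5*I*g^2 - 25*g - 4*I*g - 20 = (g + 4)*(g - 5*I)*(-I*g - I)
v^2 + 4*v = v*(v + 4)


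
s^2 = s^2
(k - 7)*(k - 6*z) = k^2 - 6*k*z - 7*k + 42*z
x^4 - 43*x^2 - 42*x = x*(x - 7)*(x + 1)*(x + 6)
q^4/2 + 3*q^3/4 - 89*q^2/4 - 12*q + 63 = (q/2 + 1)*(q - 6)*(q - 3/2)*(q + 7)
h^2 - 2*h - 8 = (h - 4)*(h + 2)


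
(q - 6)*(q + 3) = q^2 - 3*q - 18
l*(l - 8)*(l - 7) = l^3 - 15*l^2 + 56*l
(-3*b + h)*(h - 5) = -3*b*h + 15*b + h^2 - 5*h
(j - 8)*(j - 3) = j^2 - 11*j + 24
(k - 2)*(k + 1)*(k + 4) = k^3 + 3*k^2 - 6*k - 8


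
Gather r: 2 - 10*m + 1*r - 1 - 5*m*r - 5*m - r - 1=-5*m*r - 15*m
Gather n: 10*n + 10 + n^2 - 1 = n^2 + 10*n + 9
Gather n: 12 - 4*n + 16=28 - 4*n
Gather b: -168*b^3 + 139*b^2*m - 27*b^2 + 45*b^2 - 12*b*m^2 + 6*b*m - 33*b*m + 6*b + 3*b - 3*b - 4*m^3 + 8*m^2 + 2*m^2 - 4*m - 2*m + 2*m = -168*b^3 + b^2*(139*m + 18) + b*(-12*m^2 - 27*m + 6) - 4*m^3 + 10*m^2 - 4*m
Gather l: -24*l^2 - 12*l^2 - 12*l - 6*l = -36*l^2 - 18*l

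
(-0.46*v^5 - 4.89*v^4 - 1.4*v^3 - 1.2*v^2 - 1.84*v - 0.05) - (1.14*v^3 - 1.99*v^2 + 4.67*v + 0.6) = -0.46*v^5 - 4.89*v^4 - 2.54*v^3 + 0.79*v^2 - 6.51*v - 0.65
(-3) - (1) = -4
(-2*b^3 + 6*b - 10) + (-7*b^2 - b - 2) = -2*b^3 - 7*b^2 + 5*b - 12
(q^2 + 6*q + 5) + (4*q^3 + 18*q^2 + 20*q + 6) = 4*q^3 + 19*q^2 + 26*q + 11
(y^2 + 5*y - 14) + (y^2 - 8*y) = 2*y^2 - 3*y - 14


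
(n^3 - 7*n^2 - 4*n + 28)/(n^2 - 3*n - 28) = (n^2 - 4)/(n + 4)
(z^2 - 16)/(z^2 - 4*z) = (z + 4)/z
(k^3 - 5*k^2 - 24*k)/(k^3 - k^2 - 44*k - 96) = k/(k + 4)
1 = 1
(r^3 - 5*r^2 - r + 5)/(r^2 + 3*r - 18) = (r^3 - 5*r^2 - r + 5)/(r^2 + 3*r - 18)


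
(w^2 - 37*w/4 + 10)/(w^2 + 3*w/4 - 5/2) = (w - 8)/(w + 2)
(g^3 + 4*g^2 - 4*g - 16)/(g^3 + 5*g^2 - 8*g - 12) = (g^2 + 6*g + 8)/(g^2 + 7*g + 6)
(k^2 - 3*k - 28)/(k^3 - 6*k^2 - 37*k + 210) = (k + 4)/(k^2 + k - 30)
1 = 1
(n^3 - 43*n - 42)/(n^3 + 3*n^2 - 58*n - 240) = (n^2 - 6*n - 7)/(n^2 - 3*n - 40)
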